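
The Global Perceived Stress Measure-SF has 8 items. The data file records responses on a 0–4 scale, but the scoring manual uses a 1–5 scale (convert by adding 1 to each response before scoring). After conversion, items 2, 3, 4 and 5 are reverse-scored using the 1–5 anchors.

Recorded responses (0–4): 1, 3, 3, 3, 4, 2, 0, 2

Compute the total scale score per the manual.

16

Convert to 1–5: 2, 4, 4, 4, 5, 3, 1, 3
Reverse-coded (on a 1–5 scale, reversed = 6 − raw):
  item 2: 6 − 4 = 2
  item 3: 6 − 4 = 2
  item 4: 6 − 4 = 2
  item 5: 6 − 5 = 1
Scored: 2, 2, 2, 2, 1, 3, 1, 3
Total = 16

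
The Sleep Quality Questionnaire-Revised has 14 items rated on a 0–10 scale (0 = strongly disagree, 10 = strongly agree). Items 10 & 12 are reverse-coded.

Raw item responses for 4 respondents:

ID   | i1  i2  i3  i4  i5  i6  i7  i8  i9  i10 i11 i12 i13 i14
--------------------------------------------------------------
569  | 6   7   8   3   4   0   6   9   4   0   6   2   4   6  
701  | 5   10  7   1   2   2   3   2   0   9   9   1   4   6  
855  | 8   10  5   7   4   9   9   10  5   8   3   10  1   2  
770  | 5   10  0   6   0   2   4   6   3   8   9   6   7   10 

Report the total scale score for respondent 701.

Respondent 701 raw: 5, 10, 7, 1, 2, 2, 3, 2, 0, 9, 9, 1, 4, 6.
Reverse-coded (on a 0–10 scale, reversed = 10 − raw):
  item 1: 5
  item 2: 10
  item 3: 7
  item 4: 1
  item 5: 2
  item 6: 2
  item 7: 3
  item 8: 2
  item 9: 0
  item 10: 10 − 9 = 1
  item 11: 9
  item 12: 10 − 1 = 9
  item 13: 4
  item 14: 6
Sum = 5 + 10 + 7 + 1 + 2 + 2 + 3 + 2 + 0 + 1 + 9 + 9 + 4 + 6 = 61

61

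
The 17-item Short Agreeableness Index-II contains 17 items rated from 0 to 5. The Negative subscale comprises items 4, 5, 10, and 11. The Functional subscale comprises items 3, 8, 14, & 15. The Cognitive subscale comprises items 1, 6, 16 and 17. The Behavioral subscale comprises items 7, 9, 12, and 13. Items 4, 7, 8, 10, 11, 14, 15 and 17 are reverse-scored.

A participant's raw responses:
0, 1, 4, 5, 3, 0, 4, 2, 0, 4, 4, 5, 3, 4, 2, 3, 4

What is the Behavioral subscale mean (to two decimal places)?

2.25

Behavioral items: 7, 9, 12, 13.
Of these, item 7 is reverse-scored; reversed = (0+5) − raw = 5 − raw.
  item 7: 5 − 4 = 1
  item 9: 0
  item 12: 5
  item 13: 3
Sum = 1 + 0 + 5 + 3 = 9
Mean = 9 / 4 = 2.25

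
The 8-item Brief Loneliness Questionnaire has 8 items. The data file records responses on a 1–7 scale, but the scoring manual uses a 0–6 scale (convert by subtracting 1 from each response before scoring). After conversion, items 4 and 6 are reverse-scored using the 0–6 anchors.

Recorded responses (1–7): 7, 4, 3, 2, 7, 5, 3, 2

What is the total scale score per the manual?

27

Convert to 0–6: 6, 3, 2, 1, 6, 4, 2, 1
Reverse-coded (on a 0–6 scale, reversed = 6 − raw):
  item 4: 6 − 1 = 5
  item 6: 6 − 4 = 2
Scored: 6, 3, 2, 5, 6, 2, 2, 1
Total = 27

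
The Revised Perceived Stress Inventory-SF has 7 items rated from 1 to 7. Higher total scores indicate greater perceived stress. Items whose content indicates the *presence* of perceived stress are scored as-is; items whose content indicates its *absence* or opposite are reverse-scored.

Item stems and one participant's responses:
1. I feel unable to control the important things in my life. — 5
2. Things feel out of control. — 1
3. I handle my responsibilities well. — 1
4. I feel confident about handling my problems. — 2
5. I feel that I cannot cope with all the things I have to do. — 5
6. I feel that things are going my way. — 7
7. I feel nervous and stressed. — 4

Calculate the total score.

Items 3, 4, 6 describe the absence/opposite of perceived stress → reverse-score.
reversed = (1+7) − raw = 8 − raw.
  item 1: 5
  item 2: 1
  item 3: 8 − 1 = 7
  item 4: 8 − 2 = 6
  item 5: 5
  item 6: 8 − 7 = 1
  item 7: 4
Total = 5 + 1 + 7 + 6 + 5 + 1 + 4 = 29

29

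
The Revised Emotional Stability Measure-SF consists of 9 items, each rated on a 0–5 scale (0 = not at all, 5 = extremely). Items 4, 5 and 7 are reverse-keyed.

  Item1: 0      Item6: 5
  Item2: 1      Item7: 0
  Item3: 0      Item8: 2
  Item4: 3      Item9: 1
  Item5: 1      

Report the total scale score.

Reverse-keyed items use 5 − raw:
  item 4: 5 − 3 = 2
  item 5: 5 − 1 = 4
  item 7: 5 − 0 = 5
Scored items: 0, 1, 0, 2, 4, 5, 5, 2, 1
Total = 0 + 1 + 0 + 2 + 4 + 5 + 5 + 2 + 1 = 20

20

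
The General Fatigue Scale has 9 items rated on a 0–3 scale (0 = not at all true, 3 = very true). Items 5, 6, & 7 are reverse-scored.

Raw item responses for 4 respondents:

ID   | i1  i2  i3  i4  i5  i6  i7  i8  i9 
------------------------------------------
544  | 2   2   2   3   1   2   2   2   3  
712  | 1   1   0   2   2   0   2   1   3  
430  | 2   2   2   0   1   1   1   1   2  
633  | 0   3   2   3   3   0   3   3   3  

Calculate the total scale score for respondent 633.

17

Respondent 633 raw: 0, 3, 2, 3, 3, 0, 3, 3, 3.
Reverse-coded (reverse-coded value = 3 − response):
  item 1: 0
  item 2: 3
  item 3: 2
  item 4: 3
  item 5: 3 − 3 = 0
  item 6: 3 − 0 = 3
  item 7: 3 − 3 = 0
  item 8: 3
  item 9: 3
Sum = 0 + 3 + 2 + 3 + 0 + 3 + 0 + 3 + 3 = 17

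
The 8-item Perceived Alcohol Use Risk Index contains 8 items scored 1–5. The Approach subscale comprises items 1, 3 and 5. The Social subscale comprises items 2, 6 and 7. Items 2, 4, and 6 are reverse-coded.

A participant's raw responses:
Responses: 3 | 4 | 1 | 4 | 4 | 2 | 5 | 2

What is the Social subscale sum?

Social items: 2, 6, 7.
Of these, items 2 & 6 are reverse-coded; reversed = (1+5) − raw = 6 − raw.
  item 2: 6 − 4 = 2
  item 6: 6 − 2 = 4
  item 7: 5
Sum = 2 + 4 + 5 = 11

11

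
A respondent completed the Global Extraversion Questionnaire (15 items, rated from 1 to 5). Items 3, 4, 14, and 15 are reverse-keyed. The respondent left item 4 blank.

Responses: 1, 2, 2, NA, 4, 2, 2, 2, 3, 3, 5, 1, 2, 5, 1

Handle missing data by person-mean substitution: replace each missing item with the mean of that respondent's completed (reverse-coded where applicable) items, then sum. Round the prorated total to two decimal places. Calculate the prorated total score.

39.64

Reverse-coded (reverse-coded value = 6 − response):
  item 3: 6 − 2 = 4
  item 14: 6 − 5 = 1
  item 15: 6 − 1 = 5
Completed scored items (14 of 15): 1, 2, 4, 4, 2, 2, 2, 3, 3, 5, 1, 2, 1, 5; sum = 37.
Person mean = 37 / 14 ≈ 2.6429
Prorated total = (37 / 14) × 15 = 39.64 (to 2 dp)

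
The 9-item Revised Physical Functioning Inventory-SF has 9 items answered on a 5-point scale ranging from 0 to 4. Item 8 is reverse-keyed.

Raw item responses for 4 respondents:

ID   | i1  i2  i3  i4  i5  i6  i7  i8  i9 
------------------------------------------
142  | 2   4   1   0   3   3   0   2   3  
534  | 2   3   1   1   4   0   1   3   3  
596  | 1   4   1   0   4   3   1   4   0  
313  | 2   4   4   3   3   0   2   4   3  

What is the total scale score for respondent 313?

21

Respondent 313 raw: 2, 4, 4, 3, 3, 0, 2, 4, 3.
Reverse-coded (reversed = (0+4) − raw = 4 − raw):
  item 1: 2
  item 2: 4
  item 3: 4
  item 4: 3
  item 5: 3
  item 6: 0
  item 7: 2
  item 8: 4 − 4 = 0
  item 9: 3
Sum = 2 + 4 + 4 + 3 + 3 + 0 + 2 + 0 + 3 = 21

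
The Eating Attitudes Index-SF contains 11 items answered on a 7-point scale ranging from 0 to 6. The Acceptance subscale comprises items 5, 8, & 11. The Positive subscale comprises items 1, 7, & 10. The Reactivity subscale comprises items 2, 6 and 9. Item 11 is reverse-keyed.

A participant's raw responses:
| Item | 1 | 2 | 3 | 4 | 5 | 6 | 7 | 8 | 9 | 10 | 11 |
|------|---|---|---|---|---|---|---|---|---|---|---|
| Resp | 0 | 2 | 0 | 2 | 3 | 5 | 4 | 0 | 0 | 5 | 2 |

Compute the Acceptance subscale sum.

7

Acceptance items: 5, 8, 11.
Of these, item 11 is reverse-keyed; reversed = (0+6) − raw = 6 − raw.
  item 5: 3
  item 8: 0
  item 11: 6 − 2 = 4
Sum = 3 + 0 + 4 = 7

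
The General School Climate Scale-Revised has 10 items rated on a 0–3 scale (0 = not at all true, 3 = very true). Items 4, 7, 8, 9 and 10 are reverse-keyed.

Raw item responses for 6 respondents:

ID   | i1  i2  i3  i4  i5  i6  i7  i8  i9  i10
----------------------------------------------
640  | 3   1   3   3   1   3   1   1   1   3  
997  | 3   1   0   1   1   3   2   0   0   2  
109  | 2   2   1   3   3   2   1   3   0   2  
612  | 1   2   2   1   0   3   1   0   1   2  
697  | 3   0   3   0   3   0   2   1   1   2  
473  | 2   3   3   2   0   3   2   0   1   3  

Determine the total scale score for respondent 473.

Respondent 473 raw: 2, 3, 3, 2, 0, 3, 2, 0, 1, 3.
Reverse-coded (on a 0–3 scale, reversed = 3 − raw):
  item 1: 2
  item 2: 3
  item 3: 3
  item 4: 3 − 2 = 1
  item 5: 0
  item 6: 3
  item 7: 3 − 2 = 1
  item 8: 3 − 0 = 3
  item 9: 3 − 1 = 2
  item 10: 3 − 3 = 0
Sum = 2 + 3 + 3 + 1 + 0 + 3 + 1 + 3 + 2 + 0 = 18

18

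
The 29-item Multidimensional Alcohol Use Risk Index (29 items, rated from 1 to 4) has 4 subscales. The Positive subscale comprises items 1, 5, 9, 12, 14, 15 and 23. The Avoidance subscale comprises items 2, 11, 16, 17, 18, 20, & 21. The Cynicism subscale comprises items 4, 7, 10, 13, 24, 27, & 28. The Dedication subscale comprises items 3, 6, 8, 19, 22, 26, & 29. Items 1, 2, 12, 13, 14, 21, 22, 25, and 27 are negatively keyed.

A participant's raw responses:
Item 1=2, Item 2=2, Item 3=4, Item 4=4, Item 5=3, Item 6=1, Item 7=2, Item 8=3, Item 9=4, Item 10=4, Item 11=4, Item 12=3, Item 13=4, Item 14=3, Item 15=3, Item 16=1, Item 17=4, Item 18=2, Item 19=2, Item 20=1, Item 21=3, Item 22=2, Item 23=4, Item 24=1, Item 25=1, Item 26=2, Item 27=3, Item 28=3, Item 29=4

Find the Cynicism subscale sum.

17

Cynicism items: 4, 7, 10, 13, 24, 27, 28.
Of these, items 13 & 27 are negatively keyed; reverse-coded value = 5 − response.
  item 4: 4
  item 7: 2
  item 10: 4
  item 13: 5 − 4 = 1
  item 24: 1
  item 27: 5 − 3 = 2
  item 28: 3
Sum = 4 + 2 + 4 + 1 + 1 + 2 + 3 = 17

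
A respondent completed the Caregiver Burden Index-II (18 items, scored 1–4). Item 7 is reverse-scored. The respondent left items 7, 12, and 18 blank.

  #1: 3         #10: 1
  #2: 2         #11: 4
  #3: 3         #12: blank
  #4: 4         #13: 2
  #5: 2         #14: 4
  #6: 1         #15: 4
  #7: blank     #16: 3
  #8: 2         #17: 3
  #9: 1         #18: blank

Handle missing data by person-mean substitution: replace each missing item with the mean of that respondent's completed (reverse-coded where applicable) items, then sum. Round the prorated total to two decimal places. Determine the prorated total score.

46.80

Reverse-coded (reversed = (1+4) − raw = 5 − raw):
Completed scored items (15 of 18): 3, 2, 3, 4, 2, 1, 2, 1, 1, 4, 2, 4, 4, 3, 3; sum = 39.
Person mean = 39 / 15 ≈ 2.6000
Prorated total = (39 / 15) × 18 = 46.80 (to 2 dp)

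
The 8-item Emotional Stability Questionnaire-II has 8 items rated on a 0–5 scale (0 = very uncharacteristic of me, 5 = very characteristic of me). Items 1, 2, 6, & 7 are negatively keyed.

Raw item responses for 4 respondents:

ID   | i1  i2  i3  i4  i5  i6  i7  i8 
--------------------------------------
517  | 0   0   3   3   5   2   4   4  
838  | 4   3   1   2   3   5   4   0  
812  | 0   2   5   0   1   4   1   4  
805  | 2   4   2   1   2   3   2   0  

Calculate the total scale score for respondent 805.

14

Respondent 805 raw: 2, 4, 2, 1, 2, 3, 2, 0.
Reverse-coded (on a 0–5 scale, reversed = 5 − raw):
  item 1: 5 − 2 = 3
  item 2: 5 − 4 = 1
  item 3: 2
  item 4: 1
  item 5: 2
  item 6: 5 − 3 = 2
  item 7: 5 − 2 = 3
  item 8: 0
Sum = 3 + 1 + 2 + 1 + 2 + 2 + 3 + 0 = 14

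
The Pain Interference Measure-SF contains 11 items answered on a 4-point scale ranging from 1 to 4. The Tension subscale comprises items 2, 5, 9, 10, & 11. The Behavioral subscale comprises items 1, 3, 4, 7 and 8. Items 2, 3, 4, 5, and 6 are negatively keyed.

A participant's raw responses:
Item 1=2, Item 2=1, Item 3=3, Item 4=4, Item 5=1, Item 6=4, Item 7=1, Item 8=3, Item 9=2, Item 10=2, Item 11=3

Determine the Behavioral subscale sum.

9

Behavioral items: 1, 3, 4, 7, 8.
Of these, items 3 and 4 are negatively keyed; reversed = (1+4) − raw = 5 − raw.
  item 1: 2
  item 3: 5 − 3 = 2
  item 4: 5 − 4 = 1
  item 7: 1
  item 8: 3
Sum = 2 + 2 + 1 + 1 + 3 = 9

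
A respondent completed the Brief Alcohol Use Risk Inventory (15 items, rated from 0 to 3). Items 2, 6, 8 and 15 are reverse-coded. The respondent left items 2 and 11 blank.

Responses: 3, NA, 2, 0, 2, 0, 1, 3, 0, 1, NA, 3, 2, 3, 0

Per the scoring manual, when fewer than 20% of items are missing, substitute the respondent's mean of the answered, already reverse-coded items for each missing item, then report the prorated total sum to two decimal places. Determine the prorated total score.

Reverse-coded (reversed = (0+3) − raw = 3 − raw):
  item 6: 3 − 0 = 3
  item 8: 3 − 3 = 0
  item 15: 3 − 0 = 3
Completed scored items (13 of 15): 3, 2, 0, 2, 3, 1, 0, 0, 1, 3, 2, 3, 3; sum = 23.
Person mean = 23 / 13 ≈ 1.7692
Prorated total = (23 / 13) × 15 = 26.54 (to 2 dp)

26.54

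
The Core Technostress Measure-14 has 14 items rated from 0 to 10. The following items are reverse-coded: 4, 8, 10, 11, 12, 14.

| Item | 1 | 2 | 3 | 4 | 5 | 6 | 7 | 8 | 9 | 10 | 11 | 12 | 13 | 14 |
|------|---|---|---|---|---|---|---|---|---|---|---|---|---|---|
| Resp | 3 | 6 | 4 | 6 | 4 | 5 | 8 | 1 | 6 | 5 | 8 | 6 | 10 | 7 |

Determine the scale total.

Reverse-coded items (reverse-coded value = 10 − response):
  item 4: 10 − 6 = 4
  item 8: 10 − 1 = 9
  item 10: 10 − 5 = 5
  item 11: 10 − 8 = 2
  item 12: 10 − 6 = 4
  item 14: 10 − 7 = 3
Scored responses: 3, 6, 4, 4, 4, 5, 8, 9, 6, 5, 2, 4, 10, 3
Total = 3 + 6 + 4 + 4 + 4 + 5 + 8 + 9 + 6 + 5 + 2 + 4 + 10 + 3 = 73

73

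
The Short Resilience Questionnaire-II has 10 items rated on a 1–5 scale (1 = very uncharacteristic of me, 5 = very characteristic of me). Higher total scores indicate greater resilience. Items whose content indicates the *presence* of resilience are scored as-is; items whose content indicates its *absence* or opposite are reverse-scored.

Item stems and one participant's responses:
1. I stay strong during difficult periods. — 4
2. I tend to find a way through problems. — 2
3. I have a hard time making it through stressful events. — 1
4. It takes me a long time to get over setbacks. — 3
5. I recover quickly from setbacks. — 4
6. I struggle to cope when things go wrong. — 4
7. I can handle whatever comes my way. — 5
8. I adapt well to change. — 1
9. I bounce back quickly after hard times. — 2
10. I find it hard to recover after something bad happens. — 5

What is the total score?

29

Items 3, 4, 6, 10 describe the absence/opposite of resilience → reverse-score.
reverse-coded value = 6 − response.
  item 1: 4
  item 2: 2
  item 3: 6 − 1 = 5
  item 4: 6 − 3 = 3
  item 5: 4
  item 6: 6 − 4 = 2
  item 7: 5
  item 8: 1
  item 9: 2
  item 10: 6 − 5 = 1
Total = 4 + 2 + 5 + 3 + 4 + 2 + 5 + 1 + 2 + 1 = 29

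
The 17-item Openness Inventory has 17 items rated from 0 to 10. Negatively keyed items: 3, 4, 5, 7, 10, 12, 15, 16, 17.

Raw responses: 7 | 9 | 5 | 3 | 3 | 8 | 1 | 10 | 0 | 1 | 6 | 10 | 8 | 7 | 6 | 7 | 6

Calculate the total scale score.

Reverse-coded items (reverse-coded value = 10 − response):
  item 3: 10 − 5 = 5
  item 4: 10 − 3 = 7
  item 5: 10 − 3 = 7
  item 7: 10 − 1 = 9
  item 10: 10 − 1 = 9
  item 12: 10 − 10 = 0
  item 15: 10 − 6 = 4
  item 16: 10 − 7 = 3
  item 17: 10 − 6 = 4
Scored items: 7, 9, 5, 7, 7, 8, 9, 10, 0, 9, 6, 0, 8, 7, 4, 3, 4
Total = 7 + 9 + 5 + 7 + 7 + 8 + 9 + 10 + 0 + 9 + 6 + 0 + 8 + 7 + 4 + 3 + 4 = 103

103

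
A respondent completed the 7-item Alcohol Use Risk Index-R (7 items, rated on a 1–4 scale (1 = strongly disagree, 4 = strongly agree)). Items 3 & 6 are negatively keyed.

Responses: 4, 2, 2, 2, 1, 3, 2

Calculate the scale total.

Reversing items 3 and 6 with 5 − raw:
Total = 4 + 2 + (5−2) + 2 + 1 + (5−3) + 2
      = 4 + 2 + 3 + 2 + 1 + 2 + 2 = 16

16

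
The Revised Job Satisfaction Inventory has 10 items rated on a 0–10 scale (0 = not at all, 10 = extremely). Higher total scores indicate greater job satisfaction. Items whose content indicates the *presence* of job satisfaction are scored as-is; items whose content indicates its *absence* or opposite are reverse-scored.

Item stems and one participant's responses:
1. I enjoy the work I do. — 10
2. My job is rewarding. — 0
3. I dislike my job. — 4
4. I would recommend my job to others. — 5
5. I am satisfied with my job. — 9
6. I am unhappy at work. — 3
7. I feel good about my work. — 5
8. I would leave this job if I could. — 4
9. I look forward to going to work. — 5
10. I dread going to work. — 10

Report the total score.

Items 3, 6, 8, 10 describe the absence/opposite of job satisfaction → reverse-score.
reversed = (0+10) − raw = 10 − raw.
  item 1: 10
  item 2: 0
  item 3: 10 − 4 = 6
  item 4: 5
  item 5: 9
  item 6: 10 − 3 = 7
  item 7: 5
  item 8: 10 − 4 = 6
  item 9: 5
  item 10: 10 − 10 = 0
Total = 10 + 0 + 6 + 5 + 9 + 7 + 5 + 6 + 5 + 0 = 53

53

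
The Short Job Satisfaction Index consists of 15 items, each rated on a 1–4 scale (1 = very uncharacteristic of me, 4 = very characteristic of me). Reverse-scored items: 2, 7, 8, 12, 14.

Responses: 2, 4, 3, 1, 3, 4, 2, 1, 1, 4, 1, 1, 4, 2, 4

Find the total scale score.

42

Apply reverse scoring (on a 1–4 scale, reversed = 5 − raw):
  item 2: 5 − 4 = 1
  item 7: 5 − 2 = 3
  item 8: 5 − 1 = 4
  item 12: 5 − 1 = 4
  item 14: 5 − 2 = 3
Scored items: 2, 1, 3, 1, 3, 4, 3, 4, 1, 4, 1, 4, 4, 3, 4
Total = 2 + 1 + 3 + 1 + 3 + 4 + 3 + 4 + 1 + 4 + 1 + 4 + 4 + 3 + 4 = 42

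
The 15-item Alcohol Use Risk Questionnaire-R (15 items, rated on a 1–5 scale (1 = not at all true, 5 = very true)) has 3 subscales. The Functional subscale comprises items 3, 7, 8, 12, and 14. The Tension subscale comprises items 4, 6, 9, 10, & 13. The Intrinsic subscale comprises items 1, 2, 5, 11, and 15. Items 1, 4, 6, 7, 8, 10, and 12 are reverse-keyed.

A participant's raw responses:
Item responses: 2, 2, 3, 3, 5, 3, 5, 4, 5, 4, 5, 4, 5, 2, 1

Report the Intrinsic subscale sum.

17

Intrinsic items: 1, 2, 5, 11, 15.
Of these, item 1 is reverse-keyed; reversed = (1+5) − raw = 6 − raw.
  item 1: 6 − 2 = 4
  item 2: 2
  item 5: 5
  item 11: 5
  item 15: 1
Sum = 4 + 2 + 5 + 5 + 1 = 17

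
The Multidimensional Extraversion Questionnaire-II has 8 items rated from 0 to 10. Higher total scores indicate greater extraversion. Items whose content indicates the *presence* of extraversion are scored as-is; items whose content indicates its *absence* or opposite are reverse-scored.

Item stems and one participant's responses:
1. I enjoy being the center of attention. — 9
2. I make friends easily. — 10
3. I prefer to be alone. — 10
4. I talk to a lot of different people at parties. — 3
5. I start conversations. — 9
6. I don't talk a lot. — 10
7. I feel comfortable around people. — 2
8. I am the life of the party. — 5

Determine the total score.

Items 3, 6 describe the absence/opposite of extraversion → reverse-score.
on a 0–10 scale, reversed = 10 − raw.
  item 1: 9
  item 2: 10
  item 3: 10 − 10 = 0
  item 4: 3
  item 5: 9
  item 6: 10 − 10 = 0
  item 7: 2
  item 8: 5
Total = 9 + 10 + 0 + 3 + 9 + 0 + 2 + 5 = 38

38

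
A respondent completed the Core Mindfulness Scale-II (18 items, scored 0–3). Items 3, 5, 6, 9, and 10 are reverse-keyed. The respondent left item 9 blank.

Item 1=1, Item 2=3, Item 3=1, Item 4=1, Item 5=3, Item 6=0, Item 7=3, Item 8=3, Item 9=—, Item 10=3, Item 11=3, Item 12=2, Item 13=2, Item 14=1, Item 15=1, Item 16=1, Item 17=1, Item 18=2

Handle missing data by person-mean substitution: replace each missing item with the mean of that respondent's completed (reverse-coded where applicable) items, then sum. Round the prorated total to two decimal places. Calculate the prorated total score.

30.71

Reverse-coded (reversed = (0+3) − raw = 3 − raw):
  item 3: 3 − 1 = 2
  item 5: 3 − 3 = 0
  item 6: 3 − 0 = 3
  item 10: 3 − 3 = 0
Completed scored items (17 of 18): 1, 3, 2, 1, 0, 3, 3, 3, 0, 3, 2, 2, 1, 1, 1, 1, 2; sum = 29.
Person mean = 29 / 17 ≈ 1.7059
Prorated total = (29 / 17) × 18 = 30.71 (to 2 dp)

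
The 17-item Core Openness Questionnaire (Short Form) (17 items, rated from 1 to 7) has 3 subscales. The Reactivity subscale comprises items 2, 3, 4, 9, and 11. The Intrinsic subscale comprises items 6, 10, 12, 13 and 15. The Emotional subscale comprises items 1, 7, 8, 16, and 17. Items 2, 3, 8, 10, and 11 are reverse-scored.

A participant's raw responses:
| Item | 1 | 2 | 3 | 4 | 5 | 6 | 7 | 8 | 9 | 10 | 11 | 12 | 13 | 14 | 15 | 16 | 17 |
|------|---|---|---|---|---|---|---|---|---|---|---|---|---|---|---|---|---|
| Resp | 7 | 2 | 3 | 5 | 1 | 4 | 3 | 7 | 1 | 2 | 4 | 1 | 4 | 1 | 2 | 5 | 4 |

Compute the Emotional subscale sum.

20

Emotional items: 1, 7, 8, 16, 17.
Of these, item 8 is reverse-scored; reversed = (1+7) − raw = 8 − raw.
  item 1: 7
  item 7: 3
  item 8: 8 − 7 = 1
  item 16: 5
  item 17: 4
Sum = 7 + 3 + 1 + 5 + 4 = 20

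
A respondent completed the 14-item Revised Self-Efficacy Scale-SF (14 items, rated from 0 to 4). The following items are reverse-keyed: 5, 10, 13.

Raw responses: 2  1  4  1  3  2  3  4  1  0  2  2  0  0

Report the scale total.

Reversing items 5, 10, and 13 with 4 − raw:
Total = 2 + 1 + 4 + 1 + (4−3) + 2 + 3 + 4 + 1 + (4−0) + 2 + 2 + (4−0) + 0
      = 2 + 1 + 4 + 1 + 1 + 2 + 3 + 4 + 1 + 4 + 2 + 2 + 4 + 0 = 31

31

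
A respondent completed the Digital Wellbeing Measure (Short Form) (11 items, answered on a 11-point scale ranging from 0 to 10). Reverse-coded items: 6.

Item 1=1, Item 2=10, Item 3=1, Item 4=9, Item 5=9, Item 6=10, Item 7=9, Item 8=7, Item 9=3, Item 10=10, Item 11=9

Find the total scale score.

Reverse-coded items use 10 − raw:
  item 6: 10 − 10 = 0
Scored responses: 1, 10, 1, 9, 9, 0, 9, 7, 3, 10, 9
Total = 1 + 10 + 1 + 9 + 9 + 0 + 9 + 7 + 3 + 10 + 9 = 68

68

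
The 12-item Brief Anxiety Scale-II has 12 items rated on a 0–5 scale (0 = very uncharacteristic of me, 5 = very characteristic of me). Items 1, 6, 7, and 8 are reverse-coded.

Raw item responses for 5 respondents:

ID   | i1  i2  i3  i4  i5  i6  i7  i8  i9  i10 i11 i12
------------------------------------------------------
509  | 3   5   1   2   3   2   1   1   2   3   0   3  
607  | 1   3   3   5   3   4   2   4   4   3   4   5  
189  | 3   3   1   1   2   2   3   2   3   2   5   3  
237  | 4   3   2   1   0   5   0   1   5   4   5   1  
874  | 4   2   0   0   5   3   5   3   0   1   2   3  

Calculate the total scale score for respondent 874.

Respondent 874 raw: 4, 2, 0, 0, 5, 3, 5, 3, 0, 1, 2, 3.
Reverse-coded (reversed = (0+5) − raw = 5 − raw):
  item 1: 5 − 4 = 1
  item 2: 2
  item 3: 0
  item 4: 0
  item 5: 5
  item 6: 5 − 3 = 2
  item 7: 5 − 5 = 0
  item 8: 5 − 3 = 2
  item 9: 0
  item 10: 1
  item 11: 2
  item 12: 3
Sum = 1 + 2 + 0 + 0 + 5 + 2 + 0 + 2 + 0 + 1 + 2 + 3 = 18

18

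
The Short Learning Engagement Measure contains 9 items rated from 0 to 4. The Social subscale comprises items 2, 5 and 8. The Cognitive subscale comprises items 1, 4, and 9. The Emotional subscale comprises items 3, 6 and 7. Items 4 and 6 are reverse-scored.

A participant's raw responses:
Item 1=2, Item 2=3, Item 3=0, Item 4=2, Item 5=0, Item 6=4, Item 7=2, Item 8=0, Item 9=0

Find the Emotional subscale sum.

2

Emotional items: 3, 6, 7.
Of these, item 6 is reverse-scored; reverse-coded value = 4 − response.
  item 3: 0
  item 6: 4 − 4 = 0
  item 7: 2
Sum = 0 + 0 + 2 = 2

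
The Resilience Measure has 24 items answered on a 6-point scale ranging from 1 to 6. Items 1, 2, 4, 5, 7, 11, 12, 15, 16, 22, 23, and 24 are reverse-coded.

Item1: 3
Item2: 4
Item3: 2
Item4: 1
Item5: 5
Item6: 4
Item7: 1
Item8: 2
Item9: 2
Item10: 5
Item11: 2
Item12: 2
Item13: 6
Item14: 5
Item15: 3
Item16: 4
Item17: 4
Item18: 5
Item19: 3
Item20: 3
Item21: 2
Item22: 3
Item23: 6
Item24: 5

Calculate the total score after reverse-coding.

88

Reverse-coded items use 7 − raw:
  item 1: 7 − 3 = 4
  item 2: 7 − 4 = 3
  item 4: 7 − 1 = 6
  item 5: 7 − 5 = 2
  item 7: 7 − 1 = 6
  item 11: 7 − 2 = 5
  item 12: 7 − 2 = 5
  item 15: 7 − 3 = 4
  item 16: 7 − 4 = 3
  item 22: 7 − 3 = 4
  item 23: 7 − 6 = 1
  item 24: 7 − 5 = 2
Scored responses: 4, 3, 2, 6, 2, 4, 6, 2, 2, 5, 5, 5, 6, 5, 4, 3, 4, 5, 3, 3, 2, 4, 1, 2
Total = 4 + 3 + 2 + 6 + 2 + 4 + 6 + 2 + 2 + 5 + 5 + 5 + 6 + 5 + 4 + 3 + 4 + 5 + 3 + 3 + 2 + 4 + 1 + 2 = 88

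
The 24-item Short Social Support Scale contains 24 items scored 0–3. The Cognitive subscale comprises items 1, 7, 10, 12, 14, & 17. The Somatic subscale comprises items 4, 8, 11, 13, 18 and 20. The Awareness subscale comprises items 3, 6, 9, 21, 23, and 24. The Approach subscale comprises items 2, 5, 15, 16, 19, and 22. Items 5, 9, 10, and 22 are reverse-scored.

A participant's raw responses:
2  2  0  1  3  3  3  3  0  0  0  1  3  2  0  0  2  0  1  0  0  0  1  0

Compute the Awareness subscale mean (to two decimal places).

Awareness items: 3, 6, 9, 21, 23, 24.
Of these, item 9 is reverse-scored; reverse-coded value = 3 − response.
  item 3: 0
  item 6: 3
  item 9: 3 − 0 = 3
  item 21: 0
  item 23: 1
  item 24: 0
Sum = 0 + 3 + 3 + 0 + 1 + 0 = 7
Mean = 7 / 6 = 1.17

1.17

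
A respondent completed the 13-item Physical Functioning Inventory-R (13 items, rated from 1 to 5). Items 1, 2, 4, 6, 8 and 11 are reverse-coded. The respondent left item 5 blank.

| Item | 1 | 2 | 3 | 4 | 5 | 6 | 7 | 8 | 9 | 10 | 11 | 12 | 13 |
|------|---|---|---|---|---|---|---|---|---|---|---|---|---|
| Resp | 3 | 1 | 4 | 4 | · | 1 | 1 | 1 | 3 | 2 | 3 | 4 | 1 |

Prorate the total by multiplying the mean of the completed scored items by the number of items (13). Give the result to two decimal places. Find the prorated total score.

Reverse-coded (on a 1–5 scale, reversed = 6 − raw):
  item 1: 6 − 3 = 3
  item 2: 6 − 1 = 5
  item 4: 6 − 4 = 2
  item 6: 6 − 1 = 5
  item 8: 6 − 1 = 5
  item 11: 6 − 3 = 3
Completed scored items (12 of 13): 3, 5, 4, 2, 5, 1, 5, 3, 2, 3, 4, 1; sum = 38.
Person mean = 38 / 12 ≈ 3.1667
Prorated total = (38 / 12) × 13 = 41.17 (to 2 dp)

41.17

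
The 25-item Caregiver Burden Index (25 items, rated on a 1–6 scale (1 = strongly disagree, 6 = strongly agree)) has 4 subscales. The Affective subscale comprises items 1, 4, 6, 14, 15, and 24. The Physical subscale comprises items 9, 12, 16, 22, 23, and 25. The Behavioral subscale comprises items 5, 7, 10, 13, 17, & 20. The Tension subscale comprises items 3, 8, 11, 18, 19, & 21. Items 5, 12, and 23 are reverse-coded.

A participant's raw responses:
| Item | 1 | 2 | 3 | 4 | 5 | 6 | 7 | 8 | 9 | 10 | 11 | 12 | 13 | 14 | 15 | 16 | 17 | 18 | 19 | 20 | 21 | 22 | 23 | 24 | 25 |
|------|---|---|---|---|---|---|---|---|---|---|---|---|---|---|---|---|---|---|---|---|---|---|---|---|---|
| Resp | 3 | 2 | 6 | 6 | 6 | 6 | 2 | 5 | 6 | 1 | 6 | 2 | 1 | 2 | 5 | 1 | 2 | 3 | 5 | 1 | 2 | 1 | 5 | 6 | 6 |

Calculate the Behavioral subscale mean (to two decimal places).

Behavioral items: 5, 7, 10, 13, 17, 20.
Of these, item 5 is reverse-coded; reverse-coded value = 7 − response.
  item 5: 7 − 6 = 1
  item 7: 2
  item 10: 1
  item 13: 1
  item 17: 2
  item 20: 1
Sum = 1 + 2 + 1 + 1 + 2 + 1 = 8
Mean = 8 / 6 = 1.33

1.33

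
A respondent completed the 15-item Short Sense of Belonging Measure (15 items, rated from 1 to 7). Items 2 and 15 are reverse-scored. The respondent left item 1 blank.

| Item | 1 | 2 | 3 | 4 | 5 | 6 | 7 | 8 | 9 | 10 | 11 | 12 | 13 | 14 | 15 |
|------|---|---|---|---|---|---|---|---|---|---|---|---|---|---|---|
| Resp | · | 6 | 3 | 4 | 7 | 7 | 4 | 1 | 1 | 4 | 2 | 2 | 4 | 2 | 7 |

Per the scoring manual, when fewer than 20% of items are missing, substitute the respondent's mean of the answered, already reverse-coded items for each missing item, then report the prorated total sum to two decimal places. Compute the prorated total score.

Reverse-coded (reversed = (1+7) − raw = 8 − raw):
  item 2: 8 − 6 = 2
  item 15: 8 − 7 = 1
Completed scored items (14 of 15): 2, 3, 4, 7, 7, 4, 1, 1, 4, 2, 2, 4, 2, 1; sum = 44.
Person mean = 44 / 14 ≈ 3.1429
Prorated total = (44 / 14) × 15 = 47.14 (to 2 dp)

47.14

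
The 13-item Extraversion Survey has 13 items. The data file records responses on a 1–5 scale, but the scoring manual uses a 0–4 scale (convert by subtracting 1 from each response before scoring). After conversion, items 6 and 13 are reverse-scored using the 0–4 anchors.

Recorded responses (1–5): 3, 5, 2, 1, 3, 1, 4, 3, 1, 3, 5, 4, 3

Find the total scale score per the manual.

29

Convert to 0–4: 2, 4, 1, 0, 2, 0, 3, 2, 0, 2, 4, 3, 2
Reverse-coded (on a 0–4 scale, reversed = 4 − raw):
  item 6: 4 − 0 = 4
  item 13: 4 − 2 = 2
Scored: 2, 4, 1, 0, 2, 4, 3, 2, 0, 2, 4, 3, 2
Total = 29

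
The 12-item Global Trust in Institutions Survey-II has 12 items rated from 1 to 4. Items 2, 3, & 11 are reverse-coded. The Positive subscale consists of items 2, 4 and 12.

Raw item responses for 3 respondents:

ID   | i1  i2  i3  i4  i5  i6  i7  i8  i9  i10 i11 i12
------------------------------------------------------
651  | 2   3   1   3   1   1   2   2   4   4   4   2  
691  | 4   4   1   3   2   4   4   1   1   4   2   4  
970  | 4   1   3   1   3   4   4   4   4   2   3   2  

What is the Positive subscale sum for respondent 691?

8

Respondent 691 raw: 4, 4, 1, 3, 2, 4, 4, 1, 1, 4, 2, 4.
Positive items: 2, 4, 12.
Reverse-coded (reversed = (1+4) − raw = 5 − raw):
  item 2: 5 − 4 = 1
  item 4: 3
  item 12: 4
Sum = 1 + 3 + 4 = 8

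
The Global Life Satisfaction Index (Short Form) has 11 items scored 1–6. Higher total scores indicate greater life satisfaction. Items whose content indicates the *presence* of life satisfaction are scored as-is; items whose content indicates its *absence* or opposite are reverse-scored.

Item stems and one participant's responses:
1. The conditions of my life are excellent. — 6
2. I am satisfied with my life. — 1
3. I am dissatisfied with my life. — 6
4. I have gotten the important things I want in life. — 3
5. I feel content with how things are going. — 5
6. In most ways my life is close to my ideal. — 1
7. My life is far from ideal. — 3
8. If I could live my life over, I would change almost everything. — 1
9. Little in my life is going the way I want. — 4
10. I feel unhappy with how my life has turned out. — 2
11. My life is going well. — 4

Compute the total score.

39

Items 3, 7, 8, 9, 10 describe the absence/opposite of life satisfaction → reverse-score.
reverse-coded value = 7 − response.
  item 1: 6
  item 2: 1
  item 3: 7 − 6 = 1
  item 4: 3
  item 5: 5
  item 6: 1
  item 7: 7 − 3 = 4
  item 8: 7 − 1 = 6
  item 9: 7 − 4 = 3
  item 10: 7 − 2 = 5
  item 11: 4
Total = 6 + 1 + 1 + 3 + 5 + 1 + 4 + 6 + 3 + 5 + 4 = 39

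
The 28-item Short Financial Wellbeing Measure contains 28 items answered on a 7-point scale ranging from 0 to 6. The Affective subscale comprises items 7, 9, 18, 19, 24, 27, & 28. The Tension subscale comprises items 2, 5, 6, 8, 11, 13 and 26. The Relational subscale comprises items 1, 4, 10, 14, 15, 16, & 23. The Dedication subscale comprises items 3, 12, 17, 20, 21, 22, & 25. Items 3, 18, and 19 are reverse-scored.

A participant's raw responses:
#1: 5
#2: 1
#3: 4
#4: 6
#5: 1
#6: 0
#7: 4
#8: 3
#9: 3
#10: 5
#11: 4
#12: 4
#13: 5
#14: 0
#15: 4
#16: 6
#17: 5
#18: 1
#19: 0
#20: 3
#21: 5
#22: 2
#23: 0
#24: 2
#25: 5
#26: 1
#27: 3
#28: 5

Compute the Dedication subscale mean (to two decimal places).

3.71

Dedication items: 3, 12, 17, 20, 21, 22, 25.
Of these, item 3 is reverse-scored; reverse-coded value = 6 − response.
  item 3: 6 − 4 = 2
  item 12: 4
  item 17: 5
  item 20: 3
  item 21: 5
  item 22: 2
  item 25: 5
Sum = 2 + 4 + 5 + 3 + 5 + 2 + 5 = 26
Mean = 26 / 7 = 3.71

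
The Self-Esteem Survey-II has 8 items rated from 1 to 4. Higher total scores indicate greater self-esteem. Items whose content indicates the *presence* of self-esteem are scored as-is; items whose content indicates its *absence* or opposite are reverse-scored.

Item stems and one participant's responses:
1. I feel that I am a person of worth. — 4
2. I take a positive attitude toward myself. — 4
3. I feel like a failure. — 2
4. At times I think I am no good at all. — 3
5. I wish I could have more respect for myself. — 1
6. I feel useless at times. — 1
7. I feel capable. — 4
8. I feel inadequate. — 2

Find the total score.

28

Items 3, 4, 5, 6, 8 describe the absence/opposite of self-esteem → reverse-score.
reverse-coded value = 5 − response.
  item 1: 4
  item 2: 4
  item 3: 5 − 2 = 3
  item 4: 5 − 3 = 2
  item 5: 5 − 1 = 4
  item 6: 5 − 1 = 4
  item 7: 4
  item 8: 5 − 2 = 3
Total = 4 + 4 + 3 + 2 + 4 + 4 + 4 + 3 = 28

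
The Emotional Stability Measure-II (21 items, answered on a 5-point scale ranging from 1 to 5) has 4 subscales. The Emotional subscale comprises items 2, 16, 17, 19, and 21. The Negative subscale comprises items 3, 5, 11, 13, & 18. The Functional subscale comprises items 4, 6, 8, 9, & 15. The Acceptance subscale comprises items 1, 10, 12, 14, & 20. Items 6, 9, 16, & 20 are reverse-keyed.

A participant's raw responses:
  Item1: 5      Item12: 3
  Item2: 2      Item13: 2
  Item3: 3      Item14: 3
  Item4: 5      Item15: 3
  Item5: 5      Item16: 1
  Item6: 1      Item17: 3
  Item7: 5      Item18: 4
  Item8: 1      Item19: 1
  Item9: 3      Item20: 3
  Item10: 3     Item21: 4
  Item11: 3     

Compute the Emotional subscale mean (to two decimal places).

Emotional items: 2, 16, 17, 19, 21.
Of these, item 16 is reverse-keyed; on a 1–5 scale, reversed = 6 − raw.
  item 2: 2
  item 16: 6 − 1 = 5
  item 17: 3
  item 19: 1
  item 21: 4
Sum = 2 + 5 + 3 + 1 + 4 = 15
Mean = 15 / 5 = 3.00

3.00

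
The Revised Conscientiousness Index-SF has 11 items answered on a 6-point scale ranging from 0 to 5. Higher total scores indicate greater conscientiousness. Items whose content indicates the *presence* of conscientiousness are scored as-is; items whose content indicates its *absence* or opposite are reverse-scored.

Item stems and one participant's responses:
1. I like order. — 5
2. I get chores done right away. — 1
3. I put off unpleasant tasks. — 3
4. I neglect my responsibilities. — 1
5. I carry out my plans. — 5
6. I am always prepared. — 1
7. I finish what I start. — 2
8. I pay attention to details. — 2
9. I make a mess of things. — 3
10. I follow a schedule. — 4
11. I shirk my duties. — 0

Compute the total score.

Items 3, 4, 9, 11 describe the absence/opposite of conscientiousness → reverse-score.
reversed = (0+5) − raw = 5 − raw.
  item 1: 5
  item 2: 1
  item 3: 5 − 3 = 2
  item 4: 5 − 1 = 4
  item 5: 5
  item 6: 1
  item 7: 2
  item 8: 2
  item 9: 5 − 3 = 2
  item 10: 4
  item 11: 5 − 0 = 5
Total = 5 + 1 + 2 + 4 + 5 + 1 + 2 + 2 + 2 + 4 + 5 = 33

33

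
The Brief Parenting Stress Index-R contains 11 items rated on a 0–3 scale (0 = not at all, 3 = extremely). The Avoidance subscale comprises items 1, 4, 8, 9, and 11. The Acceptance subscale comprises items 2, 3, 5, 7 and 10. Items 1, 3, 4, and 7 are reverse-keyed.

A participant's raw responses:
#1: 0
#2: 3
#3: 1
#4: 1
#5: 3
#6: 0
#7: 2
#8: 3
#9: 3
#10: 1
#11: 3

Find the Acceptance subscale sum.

Acceptance items: 2, 3, 5, 7, 10.
Of these, items 3 and 7 are reverse-keyed; on a 0–3 scale, reversed = 3 − raw.
  item 2: 3
  item 3: 3 − 1 = 2
  item 5: 3
  item 7: 3 − 2 = 1
  item 10: 1
Sum = 3 + 2 + 3 + 1 + 1 = 10

10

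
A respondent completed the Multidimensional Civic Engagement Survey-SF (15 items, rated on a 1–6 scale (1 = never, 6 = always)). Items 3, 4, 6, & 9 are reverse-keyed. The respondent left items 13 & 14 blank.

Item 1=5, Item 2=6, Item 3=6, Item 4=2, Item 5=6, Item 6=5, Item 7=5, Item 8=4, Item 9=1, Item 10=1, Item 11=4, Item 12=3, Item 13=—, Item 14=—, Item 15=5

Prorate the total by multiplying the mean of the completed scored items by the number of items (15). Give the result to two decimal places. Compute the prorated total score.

Reverse-coded (reverse-coded value = 7 − response):
  item 3: 7 − 6 = 1
  item 4: 7 − 2 = 5
  item 6: 7 − 5 = 2
  item 9: 7 − 1 = 6
Completed scored items (13 of 15): 5, 6, 1, 5, 6, 2, 5, 4, 6, 1, 4, 3, 5; sum = 53.
Person mean = 53 / 13 ≈ 4.0769
Prorated total = (53 / 13) × 15 = 61.15 (to 2 dp)

61.15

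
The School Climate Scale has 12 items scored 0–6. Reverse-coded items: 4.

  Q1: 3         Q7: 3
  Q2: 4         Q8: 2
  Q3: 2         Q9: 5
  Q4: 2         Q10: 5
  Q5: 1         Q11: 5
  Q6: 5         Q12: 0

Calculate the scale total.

39

Reverse-coded items use 6 − raw:
  item 4: 6 − 2 = 4
After reverse-coding: 3, 4, 2, 4, 1, 5, 3, 2, 5, 5, 5, 0
Total = 3 + 4 + 2 + 4 + 1 + 5 + 3 + 2 + 5 + 5 + 5 + 0 = 39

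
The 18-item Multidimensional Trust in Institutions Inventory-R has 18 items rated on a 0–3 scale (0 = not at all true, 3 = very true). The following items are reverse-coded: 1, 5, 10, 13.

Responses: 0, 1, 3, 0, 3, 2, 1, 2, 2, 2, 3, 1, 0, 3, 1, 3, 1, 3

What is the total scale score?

Reverse-coded items (reversed = (0+3) − raw = 3 − raw):
  item 1: 3 − 0 = 3
  item 5: 3 − 3 = 0
  item 10: 3 − 2 = 1
  item 13: 3 − 0 = 3
Scored responses: 3, 1, 3, 0, 0, 2, 1, 2, 2, 1, 3, 1, 3, 3, 1, 3, 1, 3
Total = 3 + 1 + 3 + 0 + 0 + 2 + 1 + 2 + 2 + 1 + 3 + 1 + 3 + 3 + 1 + 3 + 1 + 3 = 33

33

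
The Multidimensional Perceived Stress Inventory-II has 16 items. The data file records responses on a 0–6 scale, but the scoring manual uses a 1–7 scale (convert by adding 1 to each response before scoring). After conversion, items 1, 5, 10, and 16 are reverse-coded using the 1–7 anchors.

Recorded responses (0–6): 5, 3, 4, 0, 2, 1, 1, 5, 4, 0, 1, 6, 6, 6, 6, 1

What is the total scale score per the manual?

Convert to 1–7: 6, 4, 5, 1, 3, 2, 2, 6, 5, 1, 2, 7, 7, 7, 7, 2
Reverse-coded (on a 1–7 scale, reversed = 8 − raw):
  item 1: 8 − 6 = 2
  item 5: 8 − 3 = 5
  item 10: 8 − 1 = 7
  item 16: 8 − 2 = 6
Scored: 2, 4, 5, 1, 5, 2, 2, 6, 5, 7, 2, 7, 7, 7, 7, 6
Total = 75

75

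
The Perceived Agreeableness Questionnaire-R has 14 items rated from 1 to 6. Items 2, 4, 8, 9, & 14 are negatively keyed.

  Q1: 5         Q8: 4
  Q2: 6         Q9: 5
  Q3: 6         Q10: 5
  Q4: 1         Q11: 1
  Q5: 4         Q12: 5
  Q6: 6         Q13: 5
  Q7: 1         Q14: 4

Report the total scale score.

Reverse-coded items (on a 1–6 scale, reversed = 7 − raw):
  item 2: 7 − 6 = 1
  item 4: 7 − 1 = 6
  item 8: 7 − 4 = 3
  item 9: 7 − 5 = 2
  item 14: 7 − 4 = 3
After reverse-coding: 5, 1, 6, 6, 4, 6, 1, 3, 2, 5, 1, 5, 5, 3
Total = 5 + 1 + 6 + 6 + 4 + 6 + 1 + 3 + 2 + 5 + 1 + 5 + 5 + 3 = 53

53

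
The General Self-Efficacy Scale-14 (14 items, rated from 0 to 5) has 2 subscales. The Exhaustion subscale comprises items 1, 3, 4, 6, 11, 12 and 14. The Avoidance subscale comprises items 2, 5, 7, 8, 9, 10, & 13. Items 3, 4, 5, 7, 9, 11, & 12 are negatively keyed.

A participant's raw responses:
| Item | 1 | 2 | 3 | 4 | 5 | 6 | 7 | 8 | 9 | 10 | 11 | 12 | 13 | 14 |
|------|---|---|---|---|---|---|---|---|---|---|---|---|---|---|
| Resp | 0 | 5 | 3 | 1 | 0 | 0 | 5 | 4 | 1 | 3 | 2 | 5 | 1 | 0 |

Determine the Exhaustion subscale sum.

Exhaustion items: 1, 3, 4, 6, 11, 12, 14.
Of these, items 3, 4, 11, & 12 are negatively keyed; on a 0–5 scale, reversed = 5 − raw.
  item 1: 0
  item 3: 5 − 3 = 2
  item 4: 5 − 1 = 4
  item 6: 0
  item 11: 5 − 2 = 3
  item 12: 5 − 5 = 0
  item 14: 0
Sum = 0 + 2 + 4 + 0 + 3 + 0 + 0 = 9

9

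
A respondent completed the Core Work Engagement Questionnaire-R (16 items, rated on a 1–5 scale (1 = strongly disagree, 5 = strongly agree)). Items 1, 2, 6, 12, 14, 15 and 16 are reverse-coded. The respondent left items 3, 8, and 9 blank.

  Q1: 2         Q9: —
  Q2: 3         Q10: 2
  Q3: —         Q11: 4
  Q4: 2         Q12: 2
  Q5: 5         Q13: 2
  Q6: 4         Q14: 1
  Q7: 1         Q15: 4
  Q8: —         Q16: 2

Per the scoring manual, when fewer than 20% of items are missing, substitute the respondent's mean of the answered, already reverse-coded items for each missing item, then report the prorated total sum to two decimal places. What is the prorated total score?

Reverse-coded (reversed = (1+5) − raw = 6 − raw):
  item 1: 6 − 2 = 4
  item 2: 6 − 3 = 3
  item 6: 6 − 4 = 2
  item 12: 6 − 2 = 4
  item 14: 6 − 1 = 5
  item 15: 6 − 4 = 2
  item 16: 6 − 2 = 4
Completed scored items (13 of 16): 4, 3, 2, 5, 2, 1, 2, 4, 4, 2, 5, 2, 4; sum = 40.
Person mean = 40 / 13 ≈ 3.0769
Prorated total = (40 / 13) × 16 = 49.23 (to 2 dp)

49.23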